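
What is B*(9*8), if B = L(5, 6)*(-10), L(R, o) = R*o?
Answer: -21600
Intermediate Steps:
B = -300 (B = (5*6)*(-10) = 30*(-10) = -300)
B*(9*8) = -2700*8 = -300*72 = -21600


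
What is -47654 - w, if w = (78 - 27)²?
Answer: -50255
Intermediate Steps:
w = 2601 (w = 51² = 2601)
-47654 - w = -47654 - 1*2601 = -47654 - 2601 = -50255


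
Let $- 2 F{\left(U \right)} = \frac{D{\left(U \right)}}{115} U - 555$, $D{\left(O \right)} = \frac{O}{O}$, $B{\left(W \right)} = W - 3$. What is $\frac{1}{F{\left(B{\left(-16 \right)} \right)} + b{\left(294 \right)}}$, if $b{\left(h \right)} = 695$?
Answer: $\frac{115}{111847} \approx 0.0010282$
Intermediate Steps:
$B{\left(W \right)} = -3 + W$ ($B{\left(W \right)} = W - 3 = -3 + W$)
$D{\left(O \right)} = 1$
$F{\left(U \right)} = \frac{555}{2} - \frac{U}{230}$ ($F{\left(U \right)} = - \frac{1 \cdot \frac{1}{115} U - 555}{2} = - \frac{\frac{U}{115} - 555}{2} = - \frac{-555 + \frac{U}{115}}{2} = \frac{555}{2} - \frac{U}{230}$)
$\frac{1}{F{\left(B{\left(-16 \right)} \right)} + b{\left(294 \right)}} = \frac{1}{\left(\frac{555}{2} - \frac{-3 - 16}{230}\right) + 695} = \frac{1}{\left(\frac{555}{2} - - \frac{19}{230}\right) + 695} = \frac{1}{\left(\frac{555}{2} + \frac{19}{230}\right) + 695} = \frac{1}{\frac{31922}{115} + 695} = \frac{1}{\frac{111847}{115}} = \frac{115}{111847}$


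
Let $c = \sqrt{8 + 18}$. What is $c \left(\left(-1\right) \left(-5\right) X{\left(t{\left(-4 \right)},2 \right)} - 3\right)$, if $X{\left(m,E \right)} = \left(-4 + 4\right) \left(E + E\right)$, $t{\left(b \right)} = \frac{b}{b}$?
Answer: $- 3 \sqrt{26} \approx -15.297$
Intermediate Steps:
$t{\left(b \right)} = 1$
$X{\left(m,E \right)} = 0$ ($X{\left(m,E \right)} = 0 \cdot 2 E = 0$)
$c = \sqrt{26} \approx 5.099$
$c \left(\left(-1\right) \left(-5\right) X{\left(t{\left(-4 \right)},2 \right)} - 3\right) = \sqrt{26} \left(\left(-1\right) \left(-5\right) 0 - 3\right) = \sqrt{26} \left(5 \cdot 0 - 3\right) = \sqrt{26} \left(0 - 3\right) = \sqrt{26} \left(-3\right) = - 3 \sqrt{26}$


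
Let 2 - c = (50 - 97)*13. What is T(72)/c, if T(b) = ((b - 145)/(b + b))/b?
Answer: -73/6355584 ≈ -1.1486e-5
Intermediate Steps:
T(b) = (-145 + b)/(2*b²) (T(b) = ((-145 + b)/((2*b)))/b = ((-145 + b)*(1/(2*b)))/b = ((-145 + b)/(2*b))/b = (-145 + b)/(2*b²))
c = 613 (c = 2 - (50 - 97)*13 = 2 - (-47)*13 = 2 - 1*(-611) = 2 + 611 = 613)
T(72)/c = ((½)*(-145 + 72)/72²)/613 = ((½)*(1/5184)*(-73))*(1/613) = -73/10368*1/613 = -73/6355584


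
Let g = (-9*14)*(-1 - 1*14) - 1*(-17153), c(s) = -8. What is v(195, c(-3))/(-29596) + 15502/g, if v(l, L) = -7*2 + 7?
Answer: 65561499/80513804 ≈ 0.81429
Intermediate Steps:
g = 19043 (g = -126*(-1 - 14) + 17153 = -126*(-15) + 17153 = 1890 + 17153 = 19043)
v(l, L) = -7 (v(l, L) = -14 + 7 = -7)
v(195, c(-3))/(-29596) + 15502/g = -7/(-29596) + 15502/19043 = -7*(-1/29596) + 15502*(1/19043) = 1/4228 + 15502/19043 = 65561499/80513804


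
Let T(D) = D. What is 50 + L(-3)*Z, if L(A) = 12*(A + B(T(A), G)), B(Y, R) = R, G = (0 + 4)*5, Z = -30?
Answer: -6070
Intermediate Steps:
G = 20 (G = 4*5 = 20)
L(A) = 240 + 12*A (L(A) = 12*(A + 20) = 12*(20 + A) = 240 + 12*A)
50 + L(-3)*Z = 50 + (240 + 12*(-3))*(-30) = 50 + (240 - 36)*(-30) = 50 + 204*(-30) = 50 - 6120 = -6070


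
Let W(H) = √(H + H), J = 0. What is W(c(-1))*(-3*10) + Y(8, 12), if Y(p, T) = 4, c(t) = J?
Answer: 4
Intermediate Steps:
c(t) = 0
W(H) = √2*√H (W(H) = √(2*H) = √2*√H)
W(c(-1))*(-3*10) + Y(8, 12) = (√2*√0)*(-3*10) + 4 = (√2*0)*(-30) + 4 = 0*(-30) + 4 = 0 + 4 = 4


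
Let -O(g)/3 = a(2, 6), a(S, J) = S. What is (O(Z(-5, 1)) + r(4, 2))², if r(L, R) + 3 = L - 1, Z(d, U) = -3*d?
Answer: 36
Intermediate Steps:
r(L, R) = -4 + L (r(L, R) = -3 + (L - 1) = -3 + (-1 + L) = -4 + L)
O(g) = -6 (O(g) = -3*2 = -6)
(O(Z(-5, 1)) + r(4, 2))² = (-6 + (-4 + 4))² = (-6 + 0)² = (-6)² = 36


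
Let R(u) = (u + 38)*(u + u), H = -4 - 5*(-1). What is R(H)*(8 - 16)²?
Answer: 4992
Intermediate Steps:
H = 1 (H = -4 + 5 = 1)
R(u) = 2*u*(38 + u) (R(u) = (38 + u)*(2*u) = 2*u*(38 + u))
R(H)*(8 - 16)² = (2*1*(38 + 1))*(8 - 16)² = (2*1*39)*(-8)² = 78*64 = 4992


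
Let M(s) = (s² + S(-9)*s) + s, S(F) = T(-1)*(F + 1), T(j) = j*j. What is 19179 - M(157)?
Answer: -4371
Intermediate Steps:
T(j) = j²
S(F) = 1 + F (S(F) = (-1)²*(F + 1) = 1*(1 + F) = 1 + F)
M(s) = s² - 7*s (M(s) = (s² + (1 - 9)*s) + s = (s² - 8*s) + s = s² - 7*s)
19179 - M(157) = 19179 - 157*(-7 + 157) = 19179 - 157*150 = 19179 - 1*23550 = 19179 - 23550 = -4371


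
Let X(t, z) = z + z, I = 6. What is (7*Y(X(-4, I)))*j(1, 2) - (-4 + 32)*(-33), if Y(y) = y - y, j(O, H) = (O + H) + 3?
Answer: 924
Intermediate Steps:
X(t, z) = 2*z
j(O, H) = 3 + H + O (j(O, H) = (H + O) + 3 = 3 + H + O)
Y(y) = 0
(7*Y(X(-4, I)))*j(1, 2) - (-4 + 32)*(-33) = (7*0)*(3 + 2 + 1) - (-4 + 32)*(-33) = 0*6 - 28*(-33) = 0 - 1*(-924) = 0 + 924 = 924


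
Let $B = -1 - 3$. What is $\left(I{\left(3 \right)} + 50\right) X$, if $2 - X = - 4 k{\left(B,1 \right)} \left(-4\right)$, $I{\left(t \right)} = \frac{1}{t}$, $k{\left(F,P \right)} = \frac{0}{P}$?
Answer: $\frac{302}{3} \approx 100.67$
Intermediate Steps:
$B = -4$
$k{\left(F,P \right)} = 0$
$X = 2$ ($X = 2 - \left(-4\right) 0 \left(-4\right) = 2 - 0 \left(-4\right) = 2 - 0 = 2 + 0 = 2$)
$\left(I{\left(3 \right)} + 50\right) X = \left(\frac{1}{3} + 50\right) 2 = \frac{151}{3} \cdot 2 = \frac{302}{3}$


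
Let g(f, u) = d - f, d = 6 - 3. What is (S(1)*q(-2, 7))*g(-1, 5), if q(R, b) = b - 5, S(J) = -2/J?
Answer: -16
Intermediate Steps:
d = 3
q(R, b) = -5 + b
g(f, u) = 3 - f
(S(1)*q(-2, 7))*g(-1, 5) = ((-2/1)*(-5 + 7))*(3 - 1*(-1)) = (-2*1*2)*(3 + 1) = -2*2*4 = -4*4 = -16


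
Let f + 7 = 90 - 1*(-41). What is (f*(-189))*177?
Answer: -4148172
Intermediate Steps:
f = 124 (f = -7 + (90 - 1*(-41)) = -7 + (90 + 41) = -7 + 131 = 124)
(f*(-189))*177 = (124*(-189))*177 = -23436*177 = -4148172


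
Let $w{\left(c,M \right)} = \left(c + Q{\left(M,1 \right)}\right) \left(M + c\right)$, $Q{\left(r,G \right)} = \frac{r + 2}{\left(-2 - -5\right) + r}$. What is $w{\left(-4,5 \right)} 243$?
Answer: $- \frac{6075}{8} \approx -759.38$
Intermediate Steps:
$Q{\left(r,G \right)} = \frac{2 + r}{3 + r}$ ($Q{\left(r,G \right)} = \frac{2 + r}{\left(-2 + 5\right) + r} = \frac{2 + r}{3 + r}$)
$w{\left(c,M \right)} = \left(M + c\right) \left(c + \frac{2 + M}{3 + M}\right)$ ($w{\left(c,M \right)} = \left(c + \frac{2 + M}{3 + M}\right) \left(M + c\right) = \left(M + c\right) \left(c + \frac{2 + M}{3 + M}\right)$)
$w{\left(-4,5 \right)} 243 = \frac{5 \left(2 + 5\right) - 4 \left(2 + 5\right) - 4 \left(3 + 5\right) \left(5 - 4\right)}{3 + 5} \cdot 243 = \frac{5 \cdot 7 - 28 - 32 \cdot 1}{8} \cdot 243 = \frac{35 - 28 - 32}{8} \cdot 243 = \frac{1}{8} \left(-25\right) 243 = \left(- \frac{25}{8}\right) 243 = - \frac{6075}{8}$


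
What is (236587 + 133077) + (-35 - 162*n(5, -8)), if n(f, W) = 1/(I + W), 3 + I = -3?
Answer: 2587484/7 ≈ 3.6964e+5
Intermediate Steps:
I = -6 (I = -3 - 3 = -6)
n(f, W) = 1/(-6 + W)
(236587 + 133077) + (-35 - 162*n(5, -8)) = (236587 + 133077) + (-35 - 162/(-6 - 8)) = 369664 + (-35 - 162/(-14)) = 369664 + (-35 - 162*(-1/14)) = 369664 + (-35 + 81/7) = 369664 - 164/7 = 2587484/7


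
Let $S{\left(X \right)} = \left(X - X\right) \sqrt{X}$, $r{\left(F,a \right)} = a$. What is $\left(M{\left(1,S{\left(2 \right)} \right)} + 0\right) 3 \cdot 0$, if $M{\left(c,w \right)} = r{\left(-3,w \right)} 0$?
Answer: $0$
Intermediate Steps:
$S{\left(X \right)} = 0$ ($S{\left(X \right)} = 0 \sqrt{X} = 0$)
$M{\left(c,w \right)} = 0$ ($M{\left(c,w \right)} = w 0 = 0$)
$\left(M{\left(1,S{\left(2 \right)} \right)} + 0\right) 3 \cdot 0 = \left(0 + 0\right) 3 \cdot 0 = 0 \cdot 0 = 0$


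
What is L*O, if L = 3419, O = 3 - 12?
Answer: -30771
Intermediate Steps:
O = -9
L*O = 3419*(-9) = -30771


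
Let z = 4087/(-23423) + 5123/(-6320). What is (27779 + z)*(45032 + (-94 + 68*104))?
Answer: 21386891057050771/14803336 ≈ 1.4447e+9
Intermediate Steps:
z = -145825869/148033360 (z = 4087*(-1/23423) + 5123*(-1/6320) = -4087/23423 - 5123/6320 = -145825869/148033360 ≈ -0.98509)
(27779 + z)*(45032 + (-94 + 68*104)) = (27779 - 145825869/148033360)*(45032 + (-94 + 68*104)) = 4112072881571*(45032 + (-94 + 7072))/148033360 = 4112072881571*(45032 + 6978)/148033360 = (4112072881571/148033360)*52010 = 21386891057050771/14803336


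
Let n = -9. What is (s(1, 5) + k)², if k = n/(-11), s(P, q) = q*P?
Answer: 4096/121 ≈ 33.851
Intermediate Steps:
s(P, q) = P*q
k = 9/11 (k = -9/(-11) = -9*(-1/11) = 9/11 ≈ 0.81818)
(s(1, 5) + k)² = (1*5 + 9/11)² = (5 + 9/11)² = (64/11)² = 4096/121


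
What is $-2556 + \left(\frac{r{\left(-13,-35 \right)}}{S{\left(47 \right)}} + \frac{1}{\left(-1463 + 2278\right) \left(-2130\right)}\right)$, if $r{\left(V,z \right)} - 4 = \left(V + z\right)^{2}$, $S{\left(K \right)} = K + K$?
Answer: $- \frac{206539859147}{81589650} \approx -2531.4$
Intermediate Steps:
$S{\left(K \right)} = 2 K$
$r{\left(V,z \right)} = 4 + \left(V + z\right)^{2}$
$-2556 + \left(\frac{r{\left(-13,-35 \right)}}{S{\left(47 \right)}} + \frac{1}{\left(-1463 + 2278\right) \left(-2130\right)}\right) = -2556 + \left(\frac{4 + \left(-13 - 35\right)^{2}}{2 \cdot 47} + \frac{1}{\left(-1463 + 2278\right) \left(-2130\right)}\right) = -2556 + \left(\frac{4 + \left(-48\right)^{2}}{94} + \frac{1}{815} \left(- \frac{1}{2130}\right)\right) = -2556 + \left(\left(4 + 2304\right) \frac{1}{94} + \frac{1}{815} \left(- \frac{1}{2130}\right)\right) = -2556 + \left(2308 \cdot \frac{1}{94} - \frac{1}{1735950}\right) = -2556 + \left(\frac{1154}{47} - \frac{1}{1735950}\right) = -2556 + \frac{2003286253}{81589650} = - \frac{206539859147}{81589650}$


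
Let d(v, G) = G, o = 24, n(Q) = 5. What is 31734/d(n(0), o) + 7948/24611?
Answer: 130199371/98444 ≈ 1322.6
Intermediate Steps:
31734/d(n(0), o) + 7948/24611 = 31734/24 + 7948/24611 = 31734*(1/24) + 7948*(1/24611) = 5289/4 + 7948/24611 = 130199371/98444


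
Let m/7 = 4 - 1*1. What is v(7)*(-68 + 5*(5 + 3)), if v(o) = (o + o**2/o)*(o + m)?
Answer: -10976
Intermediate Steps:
m = 21 (m = 7*(4 - 1*1) = 7*(4 - 1) = 7*3 = 21)
v(o) = 2*o*(21 + o) (v(o) = (o + o**2/o)*(o + 21) = (o + o)*(21 + o) = (2*o)*(21 + o) = 2*o*(21 + o))
v(7)*(-68 + 5*(5 + 3)) = (2*7*(21 + 7))*(-68 + 5*(5 + 3)) = (2*7*28)*(-68 + 5*8) = 392*(-68 + 40) = 392*(-28) = -10976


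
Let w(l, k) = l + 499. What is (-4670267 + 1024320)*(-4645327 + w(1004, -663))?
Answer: 16931136181328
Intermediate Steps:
w(l, k) = 499 + l
(-4670267 + 1024320)*(-4645327 + w(1004, -663)) = (-4670267 + 1024320)*(-4645327 + (499 + 1004)) = -3645947*(-4645327 + 1503) = -3645947*(-4643824) = 16931136181328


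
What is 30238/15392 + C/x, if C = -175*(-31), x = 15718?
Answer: 10745817/4652528 ≈ 2.3097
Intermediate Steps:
C = 5425
30238/15392 + C/x = 30238/15392 + 5425/15718 = 30238*(1/15392) + 5425*(1/15718) = 1163/592 + 5425/15718 = 10745817/4652528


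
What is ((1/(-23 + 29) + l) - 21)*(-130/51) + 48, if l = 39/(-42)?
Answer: 110818/1071 ≈ 103.47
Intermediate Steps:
l = -13/14 (l = 39*(-1/42) = -13/14 ≈ -0.92857)
((1/(-23 + 29) + l) - 21)*(-130/51) + 48 = ((1/(-23 + 29) - 13/14) - 21)*(-130/51) + 48 = ((1/6 - 13/14) - 21)*(-130*1/51) + 48 = ((1/6 - 13/14) - 21)*(-130/51) + 48 = (-16/21 - 21)*(-130/51) + 48 = -457/21*(-130/51) + 48 = 59410/1071 + 48 = 110818/1071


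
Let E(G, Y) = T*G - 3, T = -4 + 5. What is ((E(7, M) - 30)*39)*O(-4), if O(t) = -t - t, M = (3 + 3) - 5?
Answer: -8112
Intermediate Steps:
M = 1 (M = 6 - 5 = 1)
T = 1
O(t) = -2*t
E(G, Y) = -3 + G (E(G, Y) = 1*G - 3 = G - 3 = -3 + G)
((E(7, M) - 30)*39)*O(-4) = (((-3 + 7) - 30)*39)*(-2*(-4)) = ((4 - 30)*39)*8 = -26*39*8 = -1014*8 = -8112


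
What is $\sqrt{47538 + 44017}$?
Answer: $\sqrt{91555} \approx 302.58$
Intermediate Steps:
$\sqrt{47538 + 44017} = \sqrt{91555}$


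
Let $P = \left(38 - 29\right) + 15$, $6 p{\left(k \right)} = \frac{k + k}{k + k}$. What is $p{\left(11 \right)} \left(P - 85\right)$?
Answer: $- \frac{61}{6} \approx -10.167$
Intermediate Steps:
$p{\left(k \right)} = \frac{1}{6}$ ($p{\left(k \right)} = \frac{\left(k + k\right) \frac{1}{k + k}}{6} = \frac{2 k \frac{1}{2 k}}{6} = \frac{1}{6} \cdot 1 = \frac{1}{6}$)
$P = 24$ ($P = 9 + 15 = 24$)
$p{\left(11 \right)} \left(P - 85\right) = \frac{24 - 85}{6} = \frac{1}{6} \left(-61\right) = - \frac{61}{6}$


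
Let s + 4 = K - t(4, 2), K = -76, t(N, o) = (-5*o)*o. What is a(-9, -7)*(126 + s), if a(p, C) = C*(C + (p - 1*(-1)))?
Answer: 6930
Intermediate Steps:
a(p, C) = C*(1 + C + p) (a(p, C) = C*(C + (p + 1)) = C*(C + (1 + p)) = C*(1 + C + p))
t(N, o) = -5*o**2
s = -60 (s = -4 + (-76 - (-5)*2**2) = -4 + (-76 - (-5)*4) = -4 + (-76 - 1*(-20)) = -4 + (-76 + 20) = -4 - 56 = -60)
a(-9, -7)*(126 + s) = (-7*(1 - 7 - 9))*(126 - 60) = -7*(-15)*66 = 105*66 = 6930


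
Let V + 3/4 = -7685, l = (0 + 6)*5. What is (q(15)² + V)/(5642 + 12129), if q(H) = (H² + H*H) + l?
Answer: 890857/71084 ≈ 12.532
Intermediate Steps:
l = 30 (l = 6*5 = 30)
q(H) = 30 + 2*H² (q(H) = (H² + H*H) + 30 = (H² + H²) + 30 = 2*H² + 30 = 30 + 2*H²)
V = -30743/4 (V = -¾ - 7685 = -30743/4 ≈ -7685.8)
(q(15)² + V)/(5642 + 12129) = ((30 + 2*15²)² - 30743/4)/(5642 + 12129) = ((30 + 2*225)² - 30743/4)/17771 = ((30 + 450)² - 30743/4)*(1/17771) = (480² - 30743/4)*(1/17771) = (230400 - 30743/4)*(1/17771) = (890857/4)*(1/17771) = 890857/71084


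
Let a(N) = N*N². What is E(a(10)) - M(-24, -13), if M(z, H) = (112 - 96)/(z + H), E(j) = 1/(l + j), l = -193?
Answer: 12949/29859 ≈ 0.43367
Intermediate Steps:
a(N) = N³
E(j) = 1/(-193 + j)
M(z, H) = 16/(H + z)
E(a(10)) - M(-24, -13) = 1/(-193 + 10³) - 16/(-13 - 24) = 1/(-193 + 1000) - 16/(-37) = 1/807 - 16*(-1)/37 = 1/807 - 1*(-16/37) = 1/807 + 16/37 = 12949/29859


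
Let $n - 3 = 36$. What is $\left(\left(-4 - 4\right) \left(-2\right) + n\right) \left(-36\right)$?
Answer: $-1980$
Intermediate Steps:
$n = 39$ ($n = 3 + 36 = 39$)
$\left(\left(-4 - 4\right) \left(-2\right) + n\right) \left(-36\right) = \left(\left(-4 - 4\right) \left(-2\right) + 39\right) \left(-36\right) = \left(\left(-8\right) \left(-2\right) + 39\right) \left(-36\right) = \left(16 + 39\right) \left(-36\right) = 55 \left(-36\right) = -1980$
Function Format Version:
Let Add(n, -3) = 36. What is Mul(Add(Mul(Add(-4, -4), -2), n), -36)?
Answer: -1980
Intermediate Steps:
n = 39 (n = Add(3, 36) = 39)
Mul(Add(Mul(Add(-4, -4), -2), n), -36) = Mul(Add(Mul(Add(-4, -4), -2), 39), -36) = Mul(Add(Mul(-8, -2), 39), -36) = Mul(Add(16, 39), -36) = Mul(55, -36) = -1980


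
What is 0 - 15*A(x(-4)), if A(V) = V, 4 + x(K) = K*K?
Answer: -180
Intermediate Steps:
x(K) = -4 + K**2 (x(K) = -4 + K*K = -4 + K**2)
0 - 15*A(x(-4)) = 0 - 15*(-4 + (-4)**2) = 0 - 15*(-4 + 16) = 0 - 15*12 = 0 - 180 = -180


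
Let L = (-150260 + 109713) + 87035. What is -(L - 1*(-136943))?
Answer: -183431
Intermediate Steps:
L = 46488 (L = -40547 + 87035 = 46488)
-(L - 1*(-136943)) = -(46488 - 1*(-136943)) = -(46488 + 136943) = -1*183431 = -183431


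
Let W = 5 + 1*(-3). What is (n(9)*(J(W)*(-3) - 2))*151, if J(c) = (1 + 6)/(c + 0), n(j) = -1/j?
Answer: 3775/18 ≈ 209.72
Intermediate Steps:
W = 2 (W = 5 - 3 = 2)
J(c) = 7/c
(n(9)*(J(W)*(-3) - 2))*151 = ((-1/9)*((7/2)*(-3) - 2))*151 = ((-1*⅑)*((7*(½))*(-3) - 2))*151 = -((7/2)*(-3) - 2)/9*151 = -(-21/2 - 2)/9*151 = -⅑*(-25/2)*151 = (25/18)*151 = 3775/18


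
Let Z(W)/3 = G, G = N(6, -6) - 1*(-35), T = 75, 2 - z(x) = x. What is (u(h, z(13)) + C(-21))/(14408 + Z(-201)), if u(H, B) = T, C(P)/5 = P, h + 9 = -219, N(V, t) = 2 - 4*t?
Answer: -30/14591 ≈ -0.0020561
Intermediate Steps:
h = -228 (h = -9 - 219 = -228)
C(P) = 5*P
z(x) = 2 - x
u(H, B) = 75
G = 61 (G = (2 - 4*(-6)) - 1*(-35) = (2 + 24) + 35 = 26 + 35 = 61)
Z(W) = 183 (Z(W) = 3*61 = 183)
(u(h, z(13)) + C(-21))/(14408 + Z(-201)) = (75 + 5*(-21))/(14408 + 183) = (75 - 105)/14591 = -30*1/14591 = -30/14591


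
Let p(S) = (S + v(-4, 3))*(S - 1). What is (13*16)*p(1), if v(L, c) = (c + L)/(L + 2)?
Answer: 0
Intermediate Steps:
v(L, c) = (L + c)/(2 + L)
p(S) = (½ + S)*(-1 + S) (p(S) = (S + (-4 + 3)/(2 - 4))*(S - 1) = (S - 1/(-2))*(-1 + S) = (S - ½*(-1))*(-1 + S) = (S + ½)*(-1 + S) = (½ + S)*(-1 + S))
(13*16)*p(1) = (13*16)*(-½ + 1² - ½*1) = 208*(-½ + 1 - ½) = 208*0 = 0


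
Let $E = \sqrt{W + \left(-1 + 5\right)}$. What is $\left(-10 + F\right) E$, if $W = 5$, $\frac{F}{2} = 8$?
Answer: $18$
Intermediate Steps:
$F = 16$ ($F = 2 \cdot 8 = 16$)
$E = 3$ ($E = \sqrt{5 + \left(-1 + 5\right)} = \sqrt{5 + 4} = \sqrt{9} = 3$)
$\left(-10 + F\right) E = \left(-10 + 16\right) 3 = 6 \cdot 3 = 18$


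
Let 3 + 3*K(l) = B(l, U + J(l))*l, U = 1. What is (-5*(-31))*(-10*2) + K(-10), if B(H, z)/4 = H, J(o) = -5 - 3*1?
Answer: -8903/3 ≈ -2967.7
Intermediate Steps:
J(o) = -8 (J(o) = -5 - 3 = -8)
B(H, z) = 4*H
K(l) = -1 + 4*l²/3 (K(l) = -1 + ((4*l)*l)/3 = -1 + (4*l²)/3 = -1 + 4*l²/3)
(-5*(-31))*(-10*2) + K(-10) = (-5*(-31))*(-10*2) + (-1 + (4/3)*(-10)²) = 155*(-20) + (-1 + (4/3)*100) = -3100 + (-1 + 400/3) = -3100 + 397/3 = -8903/3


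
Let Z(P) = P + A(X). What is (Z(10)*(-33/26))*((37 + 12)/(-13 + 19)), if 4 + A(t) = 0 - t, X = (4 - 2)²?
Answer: -539/26 ≈ -20.731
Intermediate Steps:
X = 4 (X = 2² = 4)
A(t) = -4 - t (A(t) = -4 + (0 - t) = -4 - t)
Z(P) = -8 + P (Z(P) = P + (-4 - 1*4) = P + (-4 - 4) = P - 8 = -8 + P)
(Z(10)*(-33/26))*((37 + 12)/(-13 + 19)) = ((-8 + 10)*(-33/26))*((37 + 12)/(-13 + 19)) = (2*(-33*1/26))*(49/6) = (2*(-33/26))*(49*(⅙)) = -33/13*49/6 = -539/26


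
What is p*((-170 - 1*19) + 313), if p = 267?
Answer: 33108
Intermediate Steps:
p*((-170 - 1*19) + 313) = 267*((-170 - 1*19) + 313) = 267*((-170 - 19) + 313) = 267*(-189 + 313) = 267*124 = 33108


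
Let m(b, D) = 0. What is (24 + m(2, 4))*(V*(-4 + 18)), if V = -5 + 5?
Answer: 0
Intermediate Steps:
V = 0
(24 + m(2, 4))*(V*(-4 + 18)) = (24 + 0)*(0*(-4 + 18)) = 24*(0*14) = 24*0 = 0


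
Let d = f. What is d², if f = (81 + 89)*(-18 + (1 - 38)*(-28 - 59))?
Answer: 296120988900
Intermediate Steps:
f = 544170 (f = 170*(-18 - 37*(-87)) = 170*(-18 + 3219) = 170*3201 = 544170)
d = 544170
d² = 544170² = 296120988900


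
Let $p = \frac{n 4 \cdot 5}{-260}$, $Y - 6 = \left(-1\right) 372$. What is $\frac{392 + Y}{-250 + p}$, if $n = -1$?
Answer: $- \frac{338}{3249} \approx -0.10403$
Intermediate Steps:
$Y = -366$ ($Y = 6 - 372 = -366$)
$p = \frac{1}{13}$ ($p = \frac{\left(-1\right) 4 \cdot 5}{-260} = \left(-4\right) 5 \left(- \frac{1}{260}\right) = \left(-20\right) \left(- \frac{1}{260}\right) = \frac{1}{13} \approx 0.076923$)
$\frac{392 + Y}{-250 + p} = \frac{392 - 366}{-250 + \frac{1}{13}} = \frac{26}{- \frac{3249}{13}} = 26 \left(- \frac{13}{3249}\right) = - \frac{338}{3249}$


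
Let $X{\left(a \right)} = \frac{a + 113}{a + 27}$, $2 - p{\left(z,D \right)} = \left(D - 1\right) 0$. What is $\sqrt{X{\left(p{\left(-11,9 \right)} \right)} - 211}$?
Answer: $\frac{2 i \sqrt{43529}}{29} \approx 14.389 i$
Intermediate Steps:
$p{\left(z,D \right)} = 2$ ($p{\left(z,D \right)} = 2 - \left(D - 1\right) 0 = 2 - \left(-1 + D\right) 0 = 2 - 0 = 2 + 0 = 2$)
$X{\left(a \right)} = \frac{113 + a}{27 + a}$
$\sqrt{X{\left(p{\left(-11,9 \right)} \right)} - 211} = \sqrt{\frac{113 + 2}{27 + 2} - 211} = \sqrt{\frac{1}{29} \cdot 115 - 211} = \sqrt{\frac{115}{29} - 211} = \sqrt{- \frac{6004}{29}} = \frac{2 i \sqrt{43529}}{29}$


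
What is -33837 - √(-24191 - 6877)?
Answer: -33837 - 6*I*√863 ≈ -33837.0 - 176.26*I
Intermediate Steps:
-33837 - √(-24191 - 6877) = -33837 - √(-31068) = -33837 - 6*I*√863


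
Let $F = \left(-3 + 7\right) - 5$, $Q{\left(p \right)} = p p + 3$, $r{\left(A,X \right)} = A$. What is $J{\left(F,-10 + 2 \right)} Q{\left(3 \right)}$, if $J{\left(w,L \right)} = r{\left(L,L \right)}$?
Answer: $-96$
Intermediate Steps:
$Q{\left(p \right)} = 3 + p^{2}$ ($Q{\left(p \right)} = p^{2} + 3 = 3 + p^{2}$)
$F = -1$ ($F = 4 - 5 = -1$)
$J{\left(w,L \right)} = L$
$J{\left(F,-10 + 2 \right)} Q{\left(3 \right)} = \left(-10 + 2\right) \left(3 + 3^{2}\right) = - 8 \left(3 + 9\right) = \left(-8\right) 12 = -96$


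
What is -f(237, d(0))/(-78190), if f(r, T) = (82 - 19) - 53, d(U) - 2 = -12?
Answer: 1/7819 ≈ 0.00012789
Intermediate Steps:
d(U) = -10 (d(U) = 2 - 12 = -10)
f(r, T) = 10 (f(r, T) = 63 - 53 = 10)
-f(237, d(0))/(-78190) = -1*10/(-78190) = -10*(-1/78190) = 1/7819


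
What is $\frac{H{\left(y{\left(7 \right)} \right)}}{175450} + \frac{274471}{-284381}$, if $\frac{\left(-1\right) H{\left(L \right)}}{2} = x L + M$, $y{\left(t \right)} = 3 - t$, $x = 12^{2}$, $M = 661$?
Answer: $- \frac{4820428172}{4989464645} \approx -0.96612$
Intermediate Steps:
$x = 144$
$H{\left(L \right)} = -1322 - 288 L$ ($H{\left(L \right)} = - 2 \left(144 L + 661\right) = - 2 \left(661 + 144 L\right) = -1322 - 288 L$)
$\frac{H{\left(y{\left(7 \right)} \right)}}{175450} + \frac{274471}{-284381} = \frac{-1322 - 288 \left(3 - 7\right)}{175450} + \frac{274471}{-284381} = \left(-1322 - 288 \left(3 - 7\right)\right) \frac{1}{175450} + 274471 \left(- \frac{1}{284381}\right) = \left(-1322 - -1152\right) \frac{1}{175450} - \frac{274471}{284381} = \left(-1322 + 1152\right) \frac{1}{175450} - \frac{274471}{284381} = \left(-170\right) \frac{1}{175450} - \frac{274471}{284381} = - \frac{17}{17545} - \frac{274471}{284381} = - \frac{4820428172}{4989464645}$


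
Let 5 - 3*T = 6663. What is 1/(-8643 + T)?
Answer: -3/32587 ≈ -9.2061e-5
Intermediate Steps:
T = -6658/3 (T = 5/3 - 1/3*6663 = 5/3 - 2221 = -6658/3 ≈ -2219.3)
1/(-8643 + T) = 1/(-8643 - 6658/3) = 1/(-32587/3) = -3/32587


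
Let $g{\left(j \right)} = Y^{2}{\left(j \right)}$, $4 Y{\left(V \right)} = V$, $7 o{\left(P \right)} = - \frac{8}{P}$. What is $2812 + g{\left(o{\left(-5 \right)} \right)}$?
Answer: $\frac{3444704}{1225} \approx 2812.0$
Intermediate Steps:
$o{\left(P \right)} = - \frac{8}{7 P}$ ($o{\left(P \right)} = \frac{\left(-8\right) \frac{1}{P}}{7} = - \frac{8}{7 P}$)
$Y{\left(V \right)} = \frac{V}{4}$
$g{\left(j \right)} = \frac{j^{2}}{16}$ ($g{\left(j \right)} = \left(\frac{j}{4}\right)^{2} = \frac{j^{2}}{16}$)
$2812 + g{\left(o{\left(-5 \right)} \right)} = 2812 + \frac{\left(- \frac{8}{7 \left(-5\right)}\right)^{2}}{16} = 2812 + \frac{\left(\left(- \frac{8}{7}\right) \left(- \frac{1}{5}\right)\right)^{2}}{16} = 2812 + \frac{\left(\frac{8}{35}\right)^{2}}{16} = 2812 + \frac{1}{16} \cdot \frac{64}{1225} = 2812 + \frac{4}{1225} = \frac{3444704}{1225}$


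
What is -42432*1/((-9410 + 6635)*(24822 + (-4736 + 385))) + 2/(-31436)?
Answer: 203379717/297630939650 ≈ 0.00068333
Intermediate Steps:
-42432*1/((-9410 + 6635)*(24822 + (-4736 + 385))) + 2/(-31436) = -42432*(-1/(2775*(24822 - 4351))) + 2*(-1/31436) = -42432/((-2775*20471)) - 1/15718 = -42432/(-56807025) - 1/15718 = -42432*(-1/56807025) - 1/15718 = 14144/18935675 - 1/15718 = 203379717/297630939650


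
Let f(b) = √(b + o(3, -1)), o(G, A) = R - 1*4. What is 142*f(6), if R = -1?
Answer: 142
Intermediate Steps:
o(G, A) = -5 (o(G, A) = -1 - 1*4 = -1 - 4 = -5)
f(b) = √(-5 + b) (f(b) = √(b - 5) = √(-5 + b))
142*f(6) = 142*√(-5 + 6) = 142*√1 = 142*1 = 142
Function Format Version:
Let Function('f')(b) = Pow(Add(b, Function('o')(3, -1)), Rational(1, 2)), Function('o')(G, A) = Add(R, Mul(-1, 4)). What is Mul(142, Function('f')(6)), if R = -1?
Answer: 142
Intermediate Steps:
Function('o')(G, A) = -5 (Function('o')(G, A) = Add(-1, Mul(-1, 4)) = Add(-1, -4) = -5)
Function('f')(b) = Pow(Add(-5, b), Rational(1, 2)) (Function('f')(b) = Pow(Add(b, -5), Rational(1, 2)) = Pow(Add(-5, b), Rational(1, 2)))
Mul(142, Function('f')(6)) = Mul(142, Pow(Add(-5, 6), Rational(1, 2))) = Mul(142, Pow(1, Rational(1, 2))) = Mul(142, 1) = 142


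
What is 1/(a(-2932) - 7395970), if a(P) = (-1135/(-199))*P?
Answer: -199/1475125850 ≈ -1.3490e-7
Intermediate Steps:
a(P) = 1135*P/199 (a(P) = (-1135*(-1/199))*P = 1135*P/199)
1/(a(-2932) - 7395970) = 1/((1135/199)*(-2932) - 7395970) = 1/(-3327820/199 - 7395970) = 1/(-1475125850/199) = -199/1475125850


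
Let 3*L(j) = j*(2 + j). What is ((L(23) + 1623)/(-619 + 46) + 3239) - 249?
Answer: 5134366/1719 ≈ 2986.8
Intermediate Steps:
L(j) = j*(2 + j)/3 (L(j) = (j*(2 + j))/3 = j*(2 + j)/3)
((L(23) + 1623)/(-619 + 46) + 3239) - 249 = (((1/3)*23*(2 + 23) + 1623)/(-619 + 46) + 3239) - 249 = (((1/3)*23*25 + 1623)/(-573) + 3239) - 249 = ((575/3 + 1623)*(-1/573) + 3239) - 249 = ((5444/3)*(-1/573) + 3239) - 249 = (-5444/1719 + 3239) - 249 = 5562397/1719 - 249 = 5134366/1719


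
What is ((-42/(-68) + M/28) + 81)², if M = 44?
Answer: 392000401/56644 ≈ 6920.4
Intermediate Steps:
((-42/(-68) + M/28) + 81)² = ((-42/(-68) + 44/28) + 81)² = ((-42*(-1/68) + 44*(1/28)) + 81)² = ((21/34 + 11/7) + 81)² = (521/238 + 81)² = (19799/238)² = 392000401/56644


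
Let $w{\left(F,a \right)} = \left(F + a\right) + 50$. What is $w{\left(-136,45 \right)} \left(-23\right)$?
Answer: $943$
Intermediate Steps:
$w{\left(F,a \right)} = 50 + F + a$
$w{\left(-136,45 \right)} \left(-23\right) = \left(50 - 136 + 45\right) \left(-23\right) = \left(-41\right) \left(-23\right) = 943$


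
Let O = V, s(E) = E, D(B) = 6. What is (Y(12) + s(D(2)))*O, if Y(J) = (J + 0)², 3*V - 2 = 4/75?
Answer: 308/3 ≈ 102.67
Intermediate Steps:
V = 154/225 (V = ⅔ + (4/75)/3 = ⅔ + (4*(1/75))/3 = ⅔ + (⅓)*(4/75) = ⅔ + 4/225 = 154/225 ≈ 0.68444)
Y(J) = J²
O = 154/225 ≈ 0.68444
(Y(12) + s(D(2)))*O = (12² + 6)*(154/225) = (144 + 6)*(154/225) = 150*(154/225) = 308/3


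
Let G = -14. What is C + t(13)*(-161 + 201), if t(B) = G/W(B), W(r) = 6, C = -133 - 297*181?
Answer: -161950/3 ≈ -53983.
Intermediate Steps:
C = -53890 (C = -133 - 53757 = -53890)
t(B) = -7/3 (t(B) = -14/6 = -14*1/6 = -7/3)
C + t(13)*(-161 + 201) = -53890 - 7*(-161 + 201)/3 = -53890 - 7/3*40 = -53890 - 280/3 = -161950/3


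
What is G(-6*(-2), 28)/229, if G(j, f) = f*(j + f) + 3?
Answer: 1123/229 ≈ 4.9039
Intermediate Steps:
G(j, f) = 3 + f*(f + j) (G(j, f) = f*(f + j) + 3 = 3 + f*(f + j))
G(-6*(-2), 28)/229 = (3 + 28² + 28*(-6*(-2)))/229 = (3 + 784 + 28*12)*(1/229) = (3 + 784 + 336)*(1/229) = 1123*(1/229) = 1123/229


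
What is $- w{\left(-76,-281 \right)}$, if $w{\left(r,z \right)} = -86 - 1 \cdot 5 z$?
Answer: $-1319$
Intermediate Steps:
$w{\left(r,z \right)} = -86 - 5 z$
$- w{\left(-76,-281 \right)} = - (-86 - -1405) = - (-86 + 1405) = \left(-1\right) 1319 = -1319$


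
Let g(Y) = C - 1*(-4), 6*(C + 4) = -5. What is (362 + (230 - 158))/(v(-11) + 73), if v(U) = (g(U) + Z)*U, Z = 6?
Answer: 2604/97 ≈ 26.845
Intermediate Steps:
C = -29/6 (C = -4 + (⅙)*(-5) = -4 - ⅚ = -29/6 ≈ -4.8333)
g(Y) = -⅚ (g(Y) = -29/6 - 1*(-4) = -29/6 + 4 = -⅚)
v(U) = 31*U/6 (v(U) = (-⅚ + 6)*U = 31*U/6)
(362 + (230 - 158))/(v(-11) + 73) = (362 + (230 - 158))/((31/6)*(-11) + 73) = (362 + 72)/(-341/6 + 73) = 434/(97/6) = 434*(6/97) = 2604/97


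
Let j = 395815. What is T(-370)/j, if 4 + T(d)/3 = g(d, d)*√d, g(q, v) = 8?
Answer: -12/395815 + 24*I*√370/395815 ≈ -3.0317e-5 + 0.0011663*I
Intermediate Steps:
T(d) = -12 + 24*√d (T(d) = -12 + 3*(8*√d) = -12 + 24*√d)
T(-370)/j = (-12 + 24*√(-370))/395815 = (-12 + 24*(I*√370))*(1/395815) = (-12 + 24*I*√370)*(1/395815) = -12/395815 + 24*I*√370/395815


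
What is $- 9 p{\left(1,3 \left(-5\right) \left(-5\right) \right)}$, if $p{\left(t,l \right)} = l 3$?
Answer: $-2025$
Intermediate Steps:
$p{\left(t,l \right)} = 3 l$
$- 9 p{\left(1,3 \left(-5\right) \left(-5\right) \right)} = - 9 \cdot 3 \cdot 3 \left(-5\right) \left(-5\right) = - 9 \cdot 3 \left(\left(-15\right) \left(-5\right)\right) = - 9 \cdot 3 \cdot 75 = \left(-9\right) 225 = -2025$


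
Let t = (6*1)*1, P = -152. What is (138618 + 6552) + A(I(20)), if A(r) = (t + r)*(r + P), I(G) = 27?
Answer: 141045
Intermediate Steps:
t = 6 (t = 6*1 = 6)
A(r) = (-152 + r)*(6 + r) (A(r) = (6 + r)*(r - 152) = (6 + r)*(-152 + r) = (-152 + r)*(6 + r))
(138618 + 6552) + A(I(20)) = (138618 + 6552) + (-912 + 27² - 146*27) = 145170 + (-912 + 729 - 3942) = 145170 - 4125 = 141045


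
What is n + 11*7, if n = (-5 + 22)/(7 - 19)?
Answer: 907/12 ≈ 75.583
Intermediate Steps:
n = -17/12 (n = 17/(-12) = 17*(-1/12) = -17/12 ≈ -1.4167)
n + 11*7 = -17/12 + 11*7 = -17/12 + 77 = 907/12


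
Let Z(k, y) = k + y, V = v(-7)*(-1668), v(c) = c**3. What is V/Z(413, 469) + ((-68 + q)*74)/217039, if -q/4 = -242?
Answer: 422557694/651117 ≈ 648.97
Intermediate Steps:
q = 968 (q = -4*(-242) = 968)
V = 572124 (V = (-7)**3*(-1668) = -343*(-1668) = 572124)
V/Z(413, 469) + ((-68 + q)*74)/217039 = 572124/(413 + 469) + ((-68 + 968)*74)/217039 = 572124/882 + (900*74)*(1/217039) = 572124*(1/882) + 66600*(1/217039) = 1946/3 + 66600/217039 = 422557694/651117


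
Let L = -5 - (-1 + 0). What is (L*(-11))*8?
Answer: 352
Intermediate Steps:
L = -4 (L = -5 - 1*(-1) = -5 + 1 = -4)
(L*(-11))*8 = -4*(-11)*8 = 44*8 = 352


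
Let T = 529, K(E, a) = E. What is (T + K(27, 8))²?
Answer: 309136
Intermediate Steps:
(T + K(27, 8))² = (529 + 27)² = 556² = 309136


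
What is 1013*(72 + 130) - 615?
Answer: 204011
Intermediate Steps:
1013*(72 + 130) - 615 = 1013*202 - 615 = 204626 - 615 = 204011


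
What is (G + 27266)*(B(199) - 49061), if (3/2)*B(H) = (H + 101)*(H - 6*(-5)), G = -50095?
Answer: 74445369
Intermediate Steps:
B(H) = 2*(30 + H)*(101 + H)/3 (B(H) = 2*((H + 101)*(H - 6*(-5)))/3 = 2*((101 + H)*(H + 30))/3 = 2*((101 + H)*(30 + H))/3 = 2*((30 + H)*(101 + H))/3 = 2*(30 + H)*(101 + H)/3)
(G + 27266)*(B(199) - 49061) = (-50095 + 27266)*((2020 + (⅔)*199² + (262/3)*199) - 49061) = -22829*((2020 + (⅔)*39601 + 52138/3) - 49061) = -22829*((2020 + 79202/3 + 52138/3) - 49061) = -22829*(45800 - 49061) = -22829*(-3261) = 74445369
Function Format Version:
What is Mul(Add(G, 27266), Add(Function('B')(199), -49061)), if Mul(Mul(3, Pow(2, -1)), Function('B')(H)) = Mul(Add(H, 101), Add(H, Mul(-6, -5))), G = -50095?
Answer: 74445369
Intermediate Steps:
Function('B')(H) = Mul(Rational(2, 3), Add(30, H), Add(101, H)) (Function('B')(H) = Mul(Rational(2, 3), Mul(Add(H, 101), Add(H, Mul(-6, -5)))) = Mul(Rational(2, 3), Mul(Add(101, H), Add(H, 30))) = Mul(Rational(2, 3), Mul(Add(101, H), Add(30, H))) = Mul(Rational(2, 3), Mul(Add(30, H), Add(101, H))) = Mul(Rational(2, 3), Add(30, H), Add(101, H)))
Mul(Add(G, 27266), Add(Function('B')(199), -49061)) = Mul(Add(-50095, 27266), Add(Add(2020, Mul(Rational(2, 3), Pow(199, 2)), Mul(Rational(262, 3), 199)), -49061)) = Mul(-22829, Add(Add(2020, Mul(Rational(2, 3), 39601), Rational(52138, 3)), -49061)) = Mul(-22829, Add(Add(2020, Rational(79202, 3), Rational(52138, 3)), -49061)) = Mul(-22829, Add(45800, -49061)) = Mul(-22829, -3261) = 74445369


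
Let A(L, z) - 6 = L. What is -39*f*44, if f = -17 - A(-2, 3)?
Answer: 36036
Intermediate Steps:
A(L, z) = 6 + L
f = -21 (f = -17 - (6 - 2) = -17 - 1*4 = -17 - 4 = -21)
-39*f*44 = -39*(-21)*44 = 819*44 = 36036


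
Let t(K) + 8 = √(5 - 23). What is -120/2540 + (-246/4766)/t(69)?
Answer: -12774/302641 + 9*I*√2/4766 ≈ -0.042208 + 0.0026706*I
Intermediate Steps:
t(K) = -8 + 3*I*√2 (t(K) = -8 + √(5 - 23) = -8 + √(-18) = -8 + 3*I*√2)
-120/2540 + (-246/4766)/t(69) = -120/2540 + (-246/4766)/(-8 + 3*I*√2) = -120*1/2540 + (-246*1/4766)/(-8 + 3*I*√2) = -6/127 - 123/(2383*(-8 + 3*I*√2))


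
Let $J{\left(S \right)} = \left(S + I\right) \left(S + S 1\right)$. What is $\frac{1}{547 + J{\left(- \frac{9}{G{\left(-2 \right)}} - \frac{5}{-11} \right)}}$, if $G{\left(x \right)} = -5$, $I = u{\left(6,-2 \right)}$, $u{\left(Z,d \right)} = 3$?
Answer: $\frac{3025}{1726347} \approx 0.0017523$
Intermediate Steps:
$I = 3$
$J{\left(S \right)} = 2 S \left(3 + S\right)$ ($J{\left(S \right)} = \left(S + 3\right) \left(S + S 1\right) = \left(3 + S\right) \left(S + S\right) = \left(3 + S\right) 2 S = 2 S \left(3 + S\right)$)
$\frac{1}{547 + J{\left(- \frac{9}{G{\left(-2 \right)}} - \frac{5}{-11} \right)}} = \frac{1}{547 + 2 \left(- \frac{9}{-5} - \frac{5}{-11}\right) \left(3 - \left(- \frac{9}{5} - \frac{5}{11}\right)\right)} = \frac{1}{547 + 2 \left(\left(-9\right) \left(- \frac{1}{5}\right) - - \frac{5}{11}\right) \left(3 - - \frac{124}{55}\right)} = \frac{1}{547 + 2 \left(\frac{9}{5} + \frac{5}{11}\right) \left(3 + \left(\frac{9}{5} + \frac{5}{11}\right)\right)} = \frac{1}{547 + 2 \cdot \frac{124}{55} \left(3 + \frac{124}{55}\right)} = \frac{1}{547 + 2 \cdot \frac{124}{55} \cdot \frac{289}{55}} = \frac{1}{547 + \frac{71672}{3025}} = \frac{1}{\frac{1726347}{3025}} = \frac{3025}{1726347}$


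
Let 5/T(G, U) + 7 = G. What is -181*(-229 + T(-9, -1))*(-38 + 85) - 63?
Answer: 31211175/16 ≈ 1.9507e+6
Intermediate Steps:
T(G, U) = 5/(-7 + G)
-181*(-229 + T(-9, -1))*(-38 + 85) - 63 = -181*(-229 + 5/(-7 - 9))*(-38 + 85) - 63 = -181*(-229 + 5/(-16))*47 - 63 = -181*(-229 + 5*(-1/16))*47 - 63 = -181*(-229 - 5/16)*47 - 63 = -(-664089)*47/16 - 63 = -181*(-172443/16) - 63 = 31212183/16 - 63 = 31211175/16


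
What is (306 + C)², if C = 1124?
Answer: 2044900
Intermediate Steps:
(306 + C)² = (306 + 1124)² = 1430² = 2044900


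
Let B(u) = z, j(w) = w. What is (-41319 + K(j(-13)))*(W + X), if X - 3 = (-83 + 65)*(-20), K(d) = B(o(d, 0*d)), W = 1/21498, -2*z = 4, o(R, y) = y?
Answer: -322459786775/21498 ≈ -1.5000e+7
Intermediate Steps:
z = -2 (z = -½*4 = -2)
W = 1/21498 ≈ 4.6516e-5
B(u) = -2
K(d) = -2
X = 363 (X = 3 + (-83 + 65)*(-20) = 3 - 18*(-20) = 3 + 360 = 363)
(-41319 + K(j(-13)))*(W + X) = (-41319 - 2)*(1/21498 + 363) = -41321*7803775/21498 = -322459786775/21498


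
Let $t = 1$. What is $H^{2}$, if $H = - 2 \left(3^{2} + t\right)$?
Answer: $400$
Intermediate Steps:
$H = -20$ ($H = - 2 \left(3^{2} + 1\right) = - 2 \left(9 + 1\right) = \left(-2\right) 10 = -20$)
$H^{2} = \left(-20\right)^{2} = 400$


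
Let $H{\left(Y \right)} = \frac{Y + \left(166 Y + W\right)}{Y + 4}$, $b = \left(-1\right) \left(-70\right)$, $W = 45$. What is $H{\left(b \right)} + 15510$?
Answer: $\frac{1159475}{74} \approx 15669.0$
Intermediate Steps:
$b = 70$
$H{\left(Y \right)} = \frac{45 + 167 Y}{4 + Y}$ ($H{\left(Y \right)} = \frac{Y + \left(166 Y + 45\right)}{Y + 4} = \frac{Y + \left(45 + 166 Y\right)}{4 + Y} = \frac{45 + 167 Y}{4 + Y}$)
$H{\left(b \right)} + 15510 = \frac{45 + 167 \cdot 70}{4 + 70} + 15510 = \frac{45 + 11690}{74} + 15510 = \frac{1}{74} \cdot 11735 + 15510 = \frac{11735}{74} + 15510 = \frac{1159475}{74}$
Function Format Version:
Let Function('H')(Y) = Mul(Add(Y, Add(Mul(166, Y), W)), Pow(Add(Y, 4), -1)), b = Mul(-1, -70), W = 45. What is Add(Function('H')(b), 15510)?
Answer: Rational(1159475, 74) ≈ 15669.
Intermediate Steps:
b = 70
Function('H')(Y) = Mul(Pow(Add(4, Y), -1), Add(45, Mul(167, Y))) (Function('H')(Y) = Mul(Add(Y, Add(Mul(166, Y), 45)), Pow(Add(Y, 4), -1)) = Mul(Add(Y, Add(45, Mul(166, Y))), Pow(Add(4, Y), -1)) = Mul(Add(45, Mul(167, Y)), Pow(Add(4, Y), -1)) = Mul(Pow(Add(4, Y), -1), Add(45, Mul(167, Y))))
Add(Function('H')(b), 15510) = Add(Mul(Pow(Add(4, 70), -1), Add(45, Mul(167, 70))), 15510) = Add(Mul(Pow(74, -1), Add(45, 11690)), 15510) = Add(Mul(Rational(1, 74), 11735), 15510) = Add(Rational(11735, 74), 15510) = Rational(1159475, 74)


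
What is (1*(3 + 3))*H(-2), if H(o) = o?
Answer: -12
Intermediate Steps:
(1*(3 + 3))*H(-2) = (1*(3 + 3))*(-2) = (1*6)*(-2) = 6*(-2) = -12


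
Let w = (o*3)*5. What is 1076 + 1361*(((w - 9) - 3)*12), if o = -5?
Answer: -1419808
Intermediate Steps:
w = -75 (w = -5*3*5 = -15*5 = -75)
1076 + 1361*(((w - 9) - 3)*12) = 1076 + 1361*(((-75 - 9) - 3)*12) = 1076 + 1361*((-84 - 3)*12) = 1076 + 1361*(-87*12) = 1076 + 1361*(-1044) = 1076 - 1420884 = -1419808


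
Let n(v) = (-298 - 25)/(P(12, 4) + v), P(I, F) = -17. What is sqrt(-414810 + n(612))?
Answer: I*sqrt(508142915)/35 ≈ 644.06*I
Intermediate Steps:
n(v) = -323/(-17 + v) (n(v) = (-298 - 25)/(-17 + v) = -323/(-17 + v))
sqrt(-414810 + n(612)) = sqrt(-414810 - 323/(-17 + 612)) = sqrt(-414810 - 323/595) = sqrt(-414810 - 323*1/595) = sqrt(-414810 - 19/35) = sqrt(-14518369/35) = I*sqrt(508142915)/35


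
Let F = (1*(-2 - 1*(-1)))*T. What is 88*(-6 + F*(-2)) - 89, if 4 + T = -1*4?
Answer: -2025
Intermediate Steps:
T = -8 (T = -4 - 1*4 = -4 - 4 = -8)
F = 8 (F = (1*(-2 - 1*(-1)))*(-8) = (1*(-2 + 1))*(-8) = (1*(-1))*(-8) = -1*(-8) = 8)
88*(-6 + F*(-2)) - 89 = 88*(-6 + 8*(-2)) - 89 = 88*(-6 - 16) - 89 = 88*(-22) - 89 = -1936 - 89 = -2025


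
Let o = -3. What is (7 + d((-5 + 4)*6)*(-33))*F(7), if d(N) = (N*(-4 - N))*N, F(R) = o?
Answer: 7107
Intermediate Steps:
F(R) = -3
d(N) = N**2*(-4 - N)
(7 + d((-5 + 4)*6)*(-33))*F(7) = (7 + (((-5 + 4)*6)**2*(-4 - (-5 + 4)*6))*(-33))*(-3) = (7 + ((-1*6)**2*(-4 - (-1)*6))*(-33))*(-3) = (7 + ((-6)**2*(-4 - 1*(-6)))*(-33))*(-3) = (7 + (36*(-4 + 6))*(-33))*(-3) = (7 + (36*2)*(-33))*(-3) = (7 + 72*(-33))*(-3) = (7 - 2376)*(-3) = -2369*(-3) = 7107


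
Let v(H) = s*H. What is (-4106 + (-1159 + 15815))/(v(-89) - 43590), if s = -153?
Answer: -10550/29973 ≈ -0.35198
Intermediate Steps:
v(H) = -153*H
(-4106 + (-1159 + 15815))/(v(-89) - 43590) = (-4106 + (-1159 + 15815))/(-153*(-89) - 43590) = (-4106 + 14656)/(13617 - 43590) = 10550/(-29973) = 10550*(-1/29973) = -10550/29973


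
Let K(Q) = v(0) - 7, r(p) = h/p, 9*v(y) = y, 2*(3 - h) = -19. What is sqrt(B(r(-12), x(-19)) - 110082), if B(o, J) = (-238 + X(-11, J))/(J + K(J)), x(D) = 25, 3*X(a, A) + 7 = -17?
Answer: I*sqrt(990861)/3 ≈ 331.81*I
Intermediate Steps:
h = 25/2 (h = 3 - 1/2*(-19) = 3 + 19/2 = 25/2 ≈ 12.500)
X(a, A) = -8 (X(a, A) = -7/3 + (1/3)*(-17) = -7/3 - 17/3 = -8)
v(y) = y/9
r(p) = 25/(2*p)
K(Q) = -7 (K(Q) = (1/9)*0 - 7 = 0 - 7 = -7)
B(o, J) = -246/(-7 + J) (B(o, J) = (-238 - 8)/(J - 7) = -246/(-7 + J))
sqrt(B(r(-12), x(-19)) - 110082) = sqrt(-246/(-7 + 25) - 110082) = sqrt(-246/18 - 110082) = sqrt(-246*1/18 - 110082) = sqrt(-41/3 - 110082) = sqrt(-330287/3) = I*sqrt(990861)/3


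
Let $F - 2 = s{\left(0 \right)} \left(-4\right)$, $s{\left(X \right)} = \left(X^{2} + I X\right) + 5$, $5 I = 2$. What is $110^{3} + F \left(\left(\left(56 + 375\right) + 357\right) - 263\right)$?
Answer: $1321550$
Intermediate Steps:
$I = \frac{2}{5}$ ($I = \frac{1}{5} \cdot 2 = \frac{2}{5} \approx 0.4$)
$s{\left(X \right)} = 5 + X^{2} + \frac{2 X}{5}$ ($s{\left(X \right)} = \left(X^{2} + \frac{2 X}{5}\right) + 5 = 5 + X^{2} + \frac{2 X}{5}$)
$F = -18$ ($F = 2 + \left(5 + 0^{2} + \frac{2}{5} \cdot 0\right) \left(-4\right) = 2 + \left(5 + 0 + 0\right) \left(-4\right) = 2 + 5 \left(-4\right) = 2 - 20 = -18$)
$110^{3} + F \left(\left(\left(56 + 375\right) + 357\right) - 263\right) = 110^{3} - 18 \left(\left(\left(56 + 375\right) + 357\right) - 263\right) = 1331000 - 18 \left(\left(431 + 357\right) - 263\right) = 1331000 - 18 \left(788 - 263\right) = 1331000 - 9450 = 1321550$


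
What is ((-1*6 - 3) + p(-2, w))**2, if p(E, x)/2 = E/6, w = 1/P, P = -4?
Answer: 841/9 ≈ 93.444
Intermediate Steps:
w = -1/4 (w = 1/(-4) = -1/4 ≈ -0.25000)
p(E, x) = E/3 (p(E, x) = 2*(E/6) = E/3)
((-1*6 - 3) + p(-2, w))**2 = ((-1*6 - 3) + (1/3)*(-2))**2 = ((-6 - 3) - 2/3)**2 = (-9 - 2/3)**2 = (-29/3)**2 = 841/9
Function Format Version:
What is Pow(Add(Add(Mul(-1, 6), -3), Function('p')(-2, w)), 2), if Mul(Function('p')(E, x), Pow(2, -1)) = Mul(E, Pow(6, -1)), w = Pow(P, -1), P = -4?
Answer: Rational(841, 9) ≈ 93.444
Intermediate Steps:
w = Rational(-1, 4) (w = Pow(-4, -1) = Rational(-1, 4) ≈ -0.25000)
Function('p')(E, x) = Mul(Rational(1, 3), E) (Function('p')(E, x) = Mul(2, Mul(E, Pow(6, -1))) = Mul(2, Mul(E, Rational(1, 6))) = Mul(2, Mul(Rational(1, 6), E)) = Mul(Rational(1, 3), E))
Pow(Add(Add(Mul(-1, 6), -3), Function('p')(-2, w)), 2) = Pow(Add(Add(Mul(-1, 6), -3), Mul(Rational(1, 3), -2)), 2) = Pow(Add(Add(-6, -3), Rational(-2, 3)), 2) = Pow(Add(-9, Rational(-2, 3)), 2) = Pow(Rational(-29, 3), 2) = Rational(841, 9)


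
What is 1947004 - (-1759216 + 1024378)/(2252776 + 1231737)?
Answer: 6784361483890/3484513 ≈ 1.9470e+6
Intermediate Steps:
1947004 - (-1759216 + 1024378)/(2252776 + 1231737) = 1947004 - (-734838)/3484513 = 1947004 - 1*(-734838/3484513) = 1947004 + 734838/3484513 = 6784361483890/3484513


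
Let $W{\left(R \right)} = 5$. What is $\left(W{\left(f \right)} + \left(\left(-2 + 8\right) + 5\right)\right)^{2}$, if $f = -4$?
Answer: $256$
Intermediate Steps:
$\left(W{\left(f \right)} + \left(\left(-2 + 8\right) + 5\right)\right)^{2} = \left(5 + \left(\left(-2 + 8\right) + 5\right)\right)^{2} = \left(5 + \left(6 + 5\right)\right)^{2} = \left(5 + 11\right)^{2} = 16^{2} = 256$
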